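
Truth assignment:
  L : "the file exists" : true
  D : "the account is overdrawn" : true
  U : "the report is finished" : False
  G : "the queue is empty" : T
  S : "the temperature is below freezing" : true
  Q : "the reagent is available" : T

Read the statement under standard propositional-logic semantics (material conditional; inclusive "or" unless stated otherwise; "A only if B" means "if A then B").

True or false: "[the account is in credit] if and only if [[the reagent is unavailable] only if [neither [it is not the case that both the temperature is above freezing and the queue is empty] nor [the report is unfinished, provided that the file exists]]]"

false

In symbols: not D iff (not Q -> ((not S nand G) nor (L -> not U)))

not D = not True = False
not Q = not True = False
not S = not True = False
not S nand G = False nand True = True
not U = not False = True
L -> not U = True -> True = True
(not S nand G) nor (L -> not U) = True nor True = False
not Q -> ((not S nand G) nor (L -> not U)) = False -> False = True
not D iff (not Q -> ((not S nand G) nor (L -> not U))) = False iff True = False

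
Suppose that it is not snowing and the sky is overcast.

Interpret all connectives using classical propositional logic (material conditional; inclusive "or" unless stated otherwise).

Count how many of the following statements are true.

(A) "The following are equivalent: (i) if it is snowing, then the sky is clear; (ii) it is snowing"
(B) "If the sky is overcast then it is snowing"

0

Let S = "it is snowing" (F), P = "the sky is overcast" (T).

(A): Formalization: (S → ¬P) ↔ S

¬P = ¬T = F
S → ¬P = F → F = T
(S → ¬P) ↔ S = T ↔ F = F
Hence (A) is false.

(B): In symbols: P → S

P → S = T → F = F
Thus (B) is false.

Count: 0.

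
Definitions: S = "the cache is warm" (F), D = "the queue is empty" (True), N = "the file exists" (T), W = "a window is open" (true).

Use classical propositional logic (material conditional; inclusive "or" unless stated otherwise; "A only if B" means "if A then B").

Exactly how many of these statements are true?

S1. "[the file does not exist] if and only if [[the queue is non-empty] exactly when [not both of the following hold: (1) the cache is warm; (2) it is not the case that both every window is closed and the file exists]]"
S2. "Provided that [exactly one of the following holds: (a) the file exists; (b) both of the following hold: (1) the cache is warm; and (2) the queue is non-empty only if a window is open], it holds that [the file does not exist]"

1

S1: Formalization: ¬N ↔ (¬D ↔ (S ↑ (¬W ↑ N)))

¬N = ¬T = F
¬D = ¬T = F
¬W = ¬T = F
¬W ↑ N = F ↑ T = T
S ↑ (¬W ↑ N) = F ↑ T = T
¬D ↔ (S ↑ (¬W ↑ N)) = F ↔ T = F
¬N ↔ (¬D ↔ (S ↑ (¬W ↑ N))) = F ↔ F = T
Thus S1 is true.

S2: This is (N ⊕ (S ∧ (¬D → W))) → ¬N.

¬D = ¬T = F
¬D → W = F → T = T
S ∧ (¬D → W) = F ∧ T = F
N ⊕ (S ∧ (¬D → W)) = T ⊕ F = T
¬N = ¬T = F
(N ⊕ (S ∧ (¬D → W))) → ¬N = T → F = F
So S2 is false.

True statements: 1.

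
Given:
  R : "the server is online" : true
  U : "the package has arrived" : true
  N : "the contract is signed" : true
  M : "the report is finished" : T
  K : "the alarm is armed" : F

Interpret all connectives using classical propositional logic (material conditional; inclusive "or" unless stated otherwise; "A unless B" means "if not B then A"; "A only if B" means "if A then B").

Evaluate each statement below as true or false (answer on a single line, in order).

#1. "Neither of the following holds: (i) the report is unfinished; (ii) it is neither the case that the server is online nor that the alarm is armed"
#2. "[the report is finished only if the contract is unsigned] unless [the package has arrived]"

#1 T / #2 T

#1: Formalization: not M nor (R nor K)

not M = not True = False
R nor K = True nor False = False
not M nor (R nor K) = False nor False = True
Thus #1 is true.

#2: Parsed as (M -> not N) or U

not N = not True = False
M -> not N = True -> False = False
(M -> not N) or U = False or True = True
Hence #2 is true.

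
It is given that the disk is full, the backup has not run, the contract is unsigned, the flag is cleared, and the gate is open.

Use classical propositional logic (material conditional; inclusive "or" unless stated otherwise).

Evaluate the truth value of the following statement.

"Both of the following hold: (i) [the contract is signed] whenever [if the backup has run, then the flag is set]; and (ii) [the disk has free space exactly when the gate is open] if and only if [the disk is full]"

Let L = "the backup has run" (F), D = "the flag is set" (F), N = "the contract is signed" (F), P = "the disk is full" (T), G = "the gate is open" (T).
Formalization: ((L → D) → N) ∧ ((¬P ↔ G) ↔ P)

L → D = F → F = T
(L → D) → N = T → F = F
¬P = ¬T = F
¬P ↔ G = F ↔ T = F
(¬P ↔ G) ↔ P = F ↔ T = F
((L → D) → N) ∧ ((¬P ↔ G) ↔ P) = F ∧ F = F

false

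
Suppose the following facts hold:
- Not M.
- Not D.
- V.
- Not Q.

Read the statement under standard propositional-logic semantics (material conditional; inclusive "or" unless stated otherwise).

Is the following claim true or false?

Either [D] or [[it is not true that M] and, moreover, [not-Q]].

This is D | (~M & ~Q).

~M = ~F = T
~Q = ~F = T
~M & ~Q = T & T = T
D | (~M & ~Q) = F | T = T

True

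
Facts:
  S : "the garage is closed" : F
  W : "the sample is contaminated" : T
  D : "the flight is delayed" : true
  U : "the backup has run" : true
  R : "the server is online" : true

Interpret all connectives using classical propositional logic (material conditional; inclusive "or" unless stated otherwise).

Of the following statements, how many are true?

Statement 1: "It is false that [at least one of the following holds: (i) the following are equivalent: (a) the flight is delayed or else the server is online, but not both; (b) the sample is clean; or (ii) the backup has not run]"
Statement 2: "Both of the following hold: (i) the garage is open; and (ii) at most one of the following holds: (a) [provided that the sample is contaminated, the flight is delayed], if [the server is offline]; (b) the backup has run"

Statement 1: Formalization: ~(((D xor R) <-> ~W) | ~U)

D xor R = T xor T = F
~W = ~T = F
(D xor R) <-> ~W = F <-> F = T
~U = ~T = F
((D xor R) <-> ~W) | ~U = T | F = T
~(((D xor R) <-> ~W) | ~U) = ~T = F
Thus Statement 1 is false.

Statement 2: This is ~S & ((~R -> (W -> D)) nand U).

~S = ~F = T
~R = ~T = F
W -> D = T -> T = T
~R -> (W -> D) = F -> T = T
(~R -> (W -> D)) nand U = T nand T = F
~S & ((~R -> (W -> D)) nand U) = T & F = F
Thus Statement 2 is false.

True statements: 0 (none).

0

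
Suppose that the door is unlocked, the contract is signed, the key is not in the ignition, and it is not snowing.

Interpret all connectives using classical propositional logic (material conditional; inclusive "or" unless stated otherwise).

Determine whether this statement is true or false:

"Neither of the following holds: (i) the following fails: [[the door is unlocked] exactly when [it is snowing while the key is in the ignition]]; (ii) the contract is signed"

Let P = "the door is locked" (F), S = "it is snowing" (F), R = "the key is in the ignition" (F), Q = "the contract is signed" (T).
Parsed as ~(~P <-> (S & R)) nor Q

~P = ~F = T
S & R = F & F = F
~P <-> (S & R) = T <-> F = F
~(~P <-> (S & R)) = ~F = T
~(~P <-> (S & R)) nor Q = T nor T = F

False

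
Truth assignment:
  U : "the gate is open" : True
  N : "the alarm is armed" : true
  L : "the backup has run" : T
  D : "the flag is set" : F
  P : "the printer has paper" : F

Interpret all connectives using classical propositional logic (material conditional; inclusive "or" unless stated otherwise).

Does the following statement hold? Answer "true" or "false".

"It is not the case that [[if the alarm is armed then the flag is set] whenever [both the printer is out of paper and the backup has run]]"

The statement is true.

Formalization: ¬((¬P ∧ L) → (N → D))

¬P = ¬F = T
¬P ∧ L = T ∧ T = T
N → D = T → F = F
(¬P ∧ L) → (N → D) = T → F = F
¬((¬P ∧ L) → (N → D)) = ¬F = T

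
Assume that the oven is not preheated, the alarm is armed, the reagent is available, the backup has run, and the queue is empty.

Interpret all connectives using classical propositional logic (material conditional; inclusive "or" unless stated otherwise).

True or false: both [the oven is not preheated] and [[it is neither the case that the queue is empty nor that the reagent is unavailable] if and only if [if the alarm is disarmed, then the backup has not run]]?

Let P = "the oven is preheated" (F), U = "the queue is empty" (T), R = "the reagent is available" (T), Q = "the alarm is armed" (T), S = "the backup has run" (T).
Parsed as ~P & ((U nor ~R) <-> (~Q -> ~S))

~P = ~F = T
~R = ~T = F
U nor ~R = T nor F = F
~Q = ~T = F
~S = ~T = F
~Q -> ~S = F -> F = T
(U nor ~R) <-> (~Q -> ~S) = F <-> T = F
~P & ((U nor ~R) <-> (~Q -> ~S)) = T & F = F

The statement is false.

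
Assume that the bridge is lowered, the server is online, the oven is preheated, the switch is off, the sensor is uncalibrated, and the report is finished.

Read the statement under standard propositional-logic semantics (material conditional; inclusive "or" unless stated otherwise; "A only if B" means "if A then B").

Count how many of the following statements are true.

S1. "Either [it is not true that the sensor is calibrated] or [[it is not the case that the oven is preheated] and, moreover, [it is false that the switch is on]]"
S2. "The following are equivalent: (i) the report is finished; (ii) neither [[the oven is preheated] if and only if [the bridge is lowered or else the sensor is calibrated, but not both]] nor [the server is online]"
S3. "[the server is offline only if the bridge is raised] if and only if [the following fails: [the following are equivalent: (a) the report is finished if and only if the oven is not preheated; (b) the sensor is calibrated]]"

Let K = "the sensor is calibrated" (False), Q = "the oven is preheated" (True), G = "the switch is on" (False), L = "the report is finished" (True), M = "the bridge is raised" (False), N = "the server is online" (True).

S1: In symbols: not K or (not Q and not G)

not K = not False = True
not Q = not True = False
not G = not False = True
not Q and not G = False and True = False
not K or (not Q and not G) = True or False = True
Thus S1 is true.

S2: This is L iff ((Q iff (not M xor K)) nor N).

not M = not False = True
not M xor K = True xor False = True
Q iff (not M xor K) = True iff True = True
(Q iff (not M xor K)) nor N = True nor True = False
L iff ((Q iff (not M xor K)) nor N) = True iff False = False
So S2 is false.

S3: Formalization: (not N -> M) iff not ((L iff not Q) iff K)

not N = not True = False
not N -> M = False -> False = True
not Q = not True = False
L iff not Q = True iff False = False
(L iff not Q) iff K = False iff False = True
not ((L iff not Q) iff K) = not True = False
(not N -> M) iff not ((L iff not Q) iff K) = True iff False = False
So S3 is false.

Count: 1.

1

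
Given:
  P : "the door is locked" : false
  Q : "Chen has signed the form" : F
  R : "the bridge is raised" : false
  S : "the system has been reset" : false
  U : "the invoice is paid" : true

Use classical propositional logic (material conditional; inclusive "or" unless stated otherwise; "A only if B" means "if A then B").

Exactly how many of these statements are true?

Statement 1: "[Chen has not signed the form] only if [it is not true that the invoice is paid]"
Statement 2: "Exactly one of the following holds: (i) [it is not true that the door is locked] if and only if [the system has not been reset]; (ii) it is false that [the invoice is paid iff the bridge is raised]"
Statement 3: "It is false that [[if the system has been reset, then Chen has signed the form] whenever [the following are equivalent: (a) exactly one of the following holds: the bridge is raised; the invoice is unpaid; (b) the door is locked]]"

Statement 1: This is ~Q -> ~U.

~Q = ~F = T
~U = ~T = F
~Q -> ~U = T -> F = F
Hence Statement 1 is false.

Statement 2: Formalization: (~P <-> ~S) xor ~(U <-> R)

~P = ~F = T
~S = ~F = T
~P <-> ~S = T <-> T = T
U <-> R = T <-> F = F
~(U <-> R) = ~F = T
(~P <-> ~S) xor ~(U <-> R) = T xor T = F
Hence Statement 2 is false.

Statement 3: This is ~(((R xor ~U) <-> P) -> (S -> Q)).

~U = ~T = F
R xor ~U = F xor F = F
(R xor ~U) <-> P = F <-> F = T
S -> Q = F -> F = T
((R xor ~U) <-> P) -> (S -> Q) = T -> T = T
~(((R xor ~U) <-> P) -> (S -> Q)) = ~T = F
So Statement 3 is false.

True statements: 0 (none).

0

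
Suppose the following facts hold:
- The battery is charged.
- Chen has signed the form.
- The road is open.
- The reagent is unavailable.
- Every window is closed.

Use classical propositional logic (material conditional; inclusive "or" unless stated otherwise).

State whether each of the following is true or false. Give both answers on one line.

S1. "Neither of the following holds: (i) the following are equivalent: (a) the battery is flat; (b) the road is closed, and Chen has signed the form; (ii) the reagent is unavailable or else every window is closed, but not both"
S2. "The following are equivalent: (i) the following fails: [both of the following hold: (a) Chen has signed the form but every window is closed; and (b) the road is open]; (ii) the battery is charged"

S1 false / S2 false

Let P = "the battery is charged" (T), K = "the road is closed" (F), M = "Chen has signed the form" (T), H = "the reagent is available" (F), U = "a window is open" (F).

S1: In symbols: (~P <-> (K & M)) nor (~H xor ~U)

~P = ~T = F
K & M = F & T = F
~P <-> (K & M) = F <-> F = T
~H = ~F = T
~U = ~F = T
~H xor ~U = T xor T = F
(~P <-> (K & M)) nor (~H xor ~U) = T nor F = F
Thus S1 is false.

S2: This is ~((M & ~U) & ~K) <-> P.

~U = ~F = T
M & ~U = T & T = T
~K = ~F = T
(M & ~U) & ~K = T & T = T
~((M & ~U) & ~K) = ~T = F
~((M & ~U) & ~K) <-> P = F <-> T = F
Hence S2 is false.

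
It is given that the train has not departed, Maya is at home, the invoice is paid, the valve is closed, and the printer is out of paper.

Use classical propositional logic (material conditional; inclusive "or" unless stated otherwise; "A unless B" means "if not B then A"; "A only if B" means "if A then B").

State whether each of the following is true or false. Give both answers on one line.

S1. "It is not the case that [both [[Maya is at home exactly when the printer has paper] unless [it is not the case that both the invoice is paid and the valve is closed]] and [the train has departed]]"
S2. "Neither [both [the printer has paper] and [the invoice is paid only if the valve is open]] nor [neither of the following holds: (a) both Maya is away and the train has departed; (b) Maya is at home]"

Let Q = "Maya is at home" (True), U = "the printer has paper" (False), R = "the invoice is paid" (True), S = "the valve is open" (False), P = "the train has departed" (False).

S1: In symbols: not (((Q iff U) or (R nand not S)) and P)

Q iff U = True iff False = False
not S = not False = True
R nand not S = True nand True = False
(Q iff U) or (R nand not S) = False or False = False
((Q iff U) or (R nand not S)) and P = False and False = False
not (((Q iff U) or (R nand not S)) and P) = not False = True
Hence S1 is true.

S2: This is (U and (R -> S)) nor ((not Q and P) nor Q).

R -> S = True -> False = False
U and (R -> S) = False and False = False
not Q = not True = False
not Q and P = False and False = False
(not Q and P) nor Q = False nor True = False
(U and (R -> S)) nor ((not Q and P) nor Q) = False nor False = True
So S2 is true.

S1 True, S2 True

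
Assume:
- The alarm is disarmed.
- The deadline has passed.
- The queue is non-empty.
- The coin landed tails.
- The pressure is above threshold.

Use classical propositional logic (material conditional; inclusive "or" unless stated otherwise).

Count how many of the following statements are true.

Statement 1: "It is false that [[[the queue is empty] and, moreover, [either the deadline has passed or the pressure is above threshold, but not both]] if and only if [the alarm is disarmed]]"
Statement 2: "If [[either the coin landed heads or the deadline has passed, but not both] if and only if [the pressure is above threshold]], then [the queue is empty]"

Let N = "the queue is empty" (F), V = "the deadline has passed" (T), S = "the pressure is above threshold" (T), Q = "the alarm is armed" (F), P = "the coin landed heads" (F).

Statement 1: Parsed as ¬((N ∧ (V ⊕ S)) ↔ ¬Q)

V ⊕ S = T ⊕ T = F
N ∧ (V ⊕ S) = F ∧ F = F
¬Q = ¬F = T
(N ∧ (V ⊕ S)) ↔ ¬Q = F ↔ T = F
¬((N ∧ (V ⊕ S)) ↔ ¬Q) = ¬F = T
Thus Statement 1 is true.

Statement 2: In symbols: ((P ⊕ V) ↔ S) → N

P ⊕ V = F ⊕ T = T
(P ⊕ V) ↔ S = T ↔ T = T
((P ⊕ V) ↔ S) → N = T → F = F
So Statement 2 is false.

Count: 1.

1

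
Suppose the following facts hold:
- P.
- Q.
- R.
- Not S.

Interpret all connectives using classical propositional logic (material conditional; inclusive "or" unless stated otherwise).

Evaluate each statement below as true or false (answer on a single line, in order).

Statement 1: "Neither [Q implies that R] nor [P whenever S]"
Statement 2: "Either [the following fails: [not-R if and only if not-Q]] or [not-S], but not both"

Statement 1 false, Statement 2 true

Statement 1: Formalization: (Q -> R) nor (S -> P)

Q -> R = True -> True = True
S -> P = False -> True = True
(Q -> R) nor (S -> P) = True nor True = False
Hence Statement 1 is false.

Statement 2: Formalization: not (not R iff not Q) xor not S

not R = not True = False
not Q = not True = False
not R iff not Q = False iff False = True
not (not R iff not Q) = not True = False
not S = not False = True
not (not R iff not Q) xor not S = False xor True = True
Thus Statement 2 is true.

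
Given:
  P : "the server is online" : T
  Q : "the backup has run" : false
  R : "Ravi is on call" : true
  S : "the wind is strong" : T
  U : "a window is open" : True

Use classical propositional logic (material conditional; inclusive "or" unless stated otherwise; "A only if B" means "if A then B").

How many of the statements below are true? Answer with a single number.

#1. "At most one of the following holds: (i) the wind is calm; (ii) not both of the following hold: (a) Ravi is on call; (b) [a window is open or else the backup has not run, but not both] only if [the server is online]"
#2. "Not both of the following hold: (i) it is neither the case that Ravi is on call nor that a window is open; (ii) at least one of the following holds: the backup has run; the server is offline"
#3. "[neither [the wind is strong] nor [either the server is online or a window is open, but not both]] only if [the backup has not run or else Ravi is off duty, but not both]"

3

#1: Parsed as not S nand (R nand ((U xor not Q) -> P))

not S = not True = False
not Q = not False = True
U xor not Q = True xor True = False
(U xor not Q) -> P = False -> True = True
R nand ((U xor not Q) -> P) = True nand True = False
not S nand (R nand ((U xor not Q) -> P)) = False nand False = True
Hence #1 is true.

#2: Formalization: (R nor U) nand (Q or not P)

R nor U = True nor True = False
not P = not True = False
Q or not P = False or False = False
(R nor U) nand (Q or not P) = False nand False = True
Hence #2 is true.

#3: This is (S nor (P xor U)) -> (not Q xor not R).

P xor U = True xor True = False
S nor (P xor U) = True nor False = False
not Q = not False = True
not R = not True = False
not Q xor not R = True xor False = True
(S nor (P xor U)) -> (not Q xor not R) = False -> True = True
Hence #3 is true.

Count: 3.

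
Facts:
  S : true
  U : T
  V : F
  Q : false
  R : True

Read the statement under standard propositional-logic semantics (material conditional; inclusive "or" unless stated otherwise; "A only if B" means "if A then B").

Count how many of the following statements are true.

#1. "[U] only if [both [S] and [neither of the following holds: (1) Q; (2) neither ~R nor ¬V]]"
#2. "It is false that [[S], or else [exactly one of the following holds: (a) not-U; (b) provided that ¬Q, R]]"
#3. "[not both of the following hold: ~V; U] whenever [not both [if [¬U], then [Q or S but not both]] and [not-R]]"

#1: Parsed as U → (S ∧ (Q ↓ (¬R ↓ ¬V)))

¬R = ¬T = F
¬V = ¬F = T
¬R ↓ ¬V = F ↓ T = F
Q ↓ (¬R ↓ ¬V) = F ↓ F = T
S ∧ (Q ↓ (¬R ↓ ¬V)) = T ∧ T = T
U → (S ∧ (Q ↓ (¬R ↓ ¬V))) = T → T = T
So #1 is true.

#2: This is ¬(S ∨ (¬U ⊕ (¬Q → R))).

¬U = ¬T = F
¬Q = ¬F = T
¬Q → R = T → T = T
¬U ⊕ (¬Q → R) = F ⊕ T = T
S ∨ (¬U ⊕ (¬Q → R)) = T ∨ T = T
¬(S ∨ (¬U ⊕ (¬Q → R))) = ¬T = F
So #2 is false.

#3: Parsed as ((¬U → (Q ⊕ S)) ↑ ¬R) → (¬V ↑ U)

¬U = ¬T = F
Q ⊕ S = F ⊕ T = T
¬U → (Q ⊕ S) = F → T = T
¬R = ¬T = F
(¬U → (Q ⊕ S)) ↑ ¬R = T ↑ F = T
¬V = ¬F = T
¬V ↑ U = T ↑ T = F
((¬U → (Q ⊕ S)) ↑ ¬R) → (¬V ↑ U) = T → F = F
So #3 is false.

True statements: 1.

1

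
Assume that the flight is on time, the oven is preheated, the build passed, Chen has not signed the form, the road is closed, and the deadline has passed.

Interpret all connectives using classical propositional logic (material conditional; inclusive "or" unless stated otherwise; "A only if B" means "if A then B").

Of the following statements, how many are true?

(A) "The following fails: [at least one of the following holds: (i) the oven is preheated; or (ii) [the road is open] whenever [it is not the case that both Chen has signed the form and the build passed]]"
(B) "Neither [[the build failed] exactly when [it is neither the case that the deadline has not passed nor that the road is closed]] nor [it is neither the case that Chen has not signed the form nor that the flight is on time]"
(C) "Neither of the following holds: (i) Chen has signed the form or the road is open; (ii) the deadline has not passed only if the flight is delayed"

0

Let Q = "the oven is preheated" (True), S = "Chen has signed the form" (False), R = "the build passed" (True), U = "the road is closed" (True), V = "the deadline has passed" (True), P = "the flight is delayed" (False).

(A): This is not (Q or ((S nand R) -> not U)).

S nand R = False nand True = True
not U = not True = False
(S nand R) -> not U = True -> False = False
Q or ((S nand R) -> not U) = True or False = True
not (Q or ((S nand R) -> not U)) = not True = False
Hence (A) is false.

(B): Formalization: (not R iff (not V nor U)) nor (not S nor not P)

not R = not True = False
not V = not True = False
not V nor U = False nor True = False
not R iff (not V nor U) = False iff False = True
not S = not False = True
not P = not False = True
not S nor not P = True nor True = False
(not R iff (not V nor U)) nor (not S nor not P) = True nor False = False
Hence (B) is false.

(C): Parsed as (S or not U) nor (not V -> P)

not U = not True = False
S or not U = False or False = False
not V = not True = False
not V -> P = False -> False = True
(S or not U) nor (not V -> P) = False nor True = False
Thus (C) is false.

0 of the 3 statements are true (none).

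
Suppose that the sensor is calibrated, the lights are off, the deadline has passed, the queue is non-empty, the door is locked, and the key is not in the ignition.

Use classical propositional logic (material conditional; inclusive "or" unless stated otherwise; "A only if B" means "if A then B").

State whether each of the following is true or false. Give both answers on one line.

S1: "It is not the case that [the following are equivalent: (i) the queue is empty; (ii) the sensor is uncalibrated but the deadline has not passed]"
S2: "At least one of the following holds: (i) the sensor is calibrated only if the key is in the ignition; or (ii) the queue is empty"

Let S = "the queue is empty" (False), P = "the sensor is calibrated" (True), R = "the deadline has passed" (True), V = "the key is in the ignition" (False).

S1: In symbols: not (S iff (not P and not R))

not P = not True = False
not R = not True = False
not P and not R = False and False = False
S iff (not P and not R) = False iff False = True
not (S iff (not P and not R)) = not True = False
So S1 is false.

S2: Formalization: (P -> V) or S

P -> V = True -> False = False
(P -> V) or S = False or False = False
So S2 is false.

S1 False, S2 False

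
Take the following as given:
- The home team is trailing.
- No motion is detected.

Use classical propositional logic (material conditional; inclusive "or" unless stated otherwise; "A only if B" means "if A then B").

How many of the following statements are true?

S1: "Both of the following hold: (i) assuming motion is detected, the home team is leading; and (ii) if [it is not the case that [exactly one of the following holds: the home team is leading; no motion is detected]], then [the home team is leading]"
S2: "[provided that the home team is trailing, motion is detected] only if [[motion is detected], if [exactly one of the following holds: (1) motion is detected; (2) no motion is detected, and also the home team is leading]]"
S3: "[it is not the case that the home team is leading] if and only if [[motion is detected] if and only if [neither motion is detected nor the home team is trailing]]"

Let Q = "motion is detected" (False), K = "the home team is leading" (False).

S1: Formalization: (Q -> K) and (not (K xor not Q) -> K)

Q -> K = False -> False = True
not Q = not False = True
K xor not Q = False xor True = True
not (K xor not Q) = not True = False
not (K xor not Q) -> K = False -> False = True
(Q -> K) and (not (K xor not Q) -> K) = True and True = True
Hence S1 is true.

S2: Parsed as (not K -> Q) -> ((Q xor (not Q and K)) -> Q)

not K = not False = True
not K -> Q = True -> False = False
not Q = not False = True
not Q and K = True and False = False
Q xor (not Q and K) = False xor False = False
(Q xor (not Q and K)) -> Q = False -> False = True
(not K -> Q) -> ((Q xor (not Q and K)) -> Q) = False -> True = True
So S2 is true.

S3: This is not K iff (Q iff (Q nor not K)).

not K = not False = True
not K = not False = True
Q nor not K = False nor True = False
Q iff (Q nor not K) = False iff False = True
not K iff (Q iff (Q nor not K)) = True iff True = True
Thus S3 is true.

Count: 3.

3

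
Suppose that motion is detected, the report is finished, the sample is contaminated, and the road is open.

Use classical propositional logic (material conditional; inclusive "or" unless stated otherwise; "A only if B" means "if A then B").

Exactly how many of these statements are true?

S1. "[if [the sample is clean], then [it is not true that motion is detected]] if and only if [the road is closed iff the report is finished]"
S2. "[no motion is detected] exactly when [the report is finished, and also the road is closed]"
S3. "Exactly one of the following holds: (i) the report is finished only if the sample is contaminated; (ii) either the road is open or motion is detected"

1

Let S = "the sample is contaminated" (T), H = "motion is detected" (T), D = "the road is closed" (F), Q = "the report is finished" (T).

S1: Parsed as (~S -> ~H) <-> (D <-> Q)

~S = ~T = F
~H = ~T = F
~S -> ~H = F -> F = T
D <-> Q = F <-> T = F
(~S -> ~H) <-> (D <-> Q) = T <-> F = F
Hence S1 is false.

S2: Formalization: ~H <-> (Q & D)

~H = ~T = F
Q & D = T & F = F
~H <-> (Q & D) = F <-> F = T
Thus S2 is true.

S3: In symbols: (Q -> S) xor (~D | H)

Q -> S = T -> T = T
~D = ~F = T
~D | H = T | T = T
(Q -> S) xor (~D | H) = T xor T = F
So S3 is false.

True statements: 1 (S2).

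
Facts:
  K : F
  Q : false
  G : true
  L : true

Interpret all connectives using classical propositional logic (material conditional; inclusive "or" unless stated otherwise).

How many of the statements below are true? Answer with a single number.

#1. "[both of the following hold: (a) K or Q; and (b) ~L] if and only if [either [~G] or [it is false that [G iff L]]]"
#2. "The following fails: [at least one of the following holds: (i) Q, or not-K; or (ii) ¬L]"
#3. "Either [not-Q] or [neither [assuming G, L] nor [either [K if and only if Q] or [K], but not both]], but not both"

2

#1: This is ((K ∨ Q) ∧ ¬L) ↔ (¬G ∨ ¬(G ↔ L)).

K ∨ Q = F ∨ F = F
¬L = ¬T = F
(K ∨ Q) ∧ ¬L = F ∧ F = F
¬G = ¬T = F
G ↔ L = T ↔ T = T
¬(G ↔ L) = ¬T = F
¬G ∨ ¬(G ↔ L) = F ∨ F = F
((K ∨ Q) ∧ ¬L) ↔ (¬G ∨ ¬(G ↔ L)) = F ↔ F = T
Hence #1 is true.

#2: This is ¬((Q ∨ ¬K) ∨ ¬L).

¬K = ¬F = T
Q ∨ ¬K = F ∨ T = T
¬L = ¬T = F
(Q ∨ ¬K) ∨ ¬L = T ∨ F = T
¬((Q ∨ ¬K) ∨ ¬L) = ¬T = F
Thus #2 is false.

#3: Parsed as ¬Q ⊕ ((G → L) ↓ ((K ↔ Q) ⊕ K))

¬Q = ¬F = T
G → L = T → T = T
K ↔ Q = F ↔ F = T
(K ↔ Q) ⊕ K = T ⊕ F = T
(G → L) ↓ ((K ↔ Q) ⊕ K) = T ↓ T = F
¬Q ⊕ ((G → L) ↓ ((K ↔ Q) ⊕ K)) = T ⊕ F = T
Hence #3 is true.

True statements: 2 (#1, #3).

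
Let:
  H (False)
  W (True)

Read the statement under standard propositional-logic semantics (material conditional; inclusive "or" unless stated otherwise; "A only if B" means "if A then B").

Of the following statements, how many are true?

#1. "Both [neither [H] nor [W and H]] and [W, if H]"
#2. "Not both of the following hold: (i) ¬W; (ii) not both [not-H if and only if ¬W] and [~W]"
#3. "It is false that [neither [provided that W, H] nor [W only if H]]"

#1: Parsed as (H nor (W & H)) & (H -> W)

W & H = T & F = F
H nor (W & H) = F nor F = T
H -> W = F -> T = T
(H nor (W & H)) & (H -> W) = T & T = T
So #1 is true.

#2: Formalization: ~W nand ((~H <-> ~W) nand ~W)

~W = ~T = F
~H = ~F = T
~W = ~T = F
~H <-> ~W = T <-> F = F
~W = ~T = F
(~H <-> ~W) nand ~W = F nand F = T
~W nand ((~H <-> ~W) nand ~W) = F nand T = T
So #2 is true.

#3: Parsed as ~((W -> H) nor (W -> H))

W -> H = T -> F = F
W -> H = T -> F = F
(W -> H) nor (W -> H) = F nor F = T
~((W -> H) nor (W -> H)) = ~T = F
Hence #3 is false.

2 of the 3 statements are true (#1, #2).

2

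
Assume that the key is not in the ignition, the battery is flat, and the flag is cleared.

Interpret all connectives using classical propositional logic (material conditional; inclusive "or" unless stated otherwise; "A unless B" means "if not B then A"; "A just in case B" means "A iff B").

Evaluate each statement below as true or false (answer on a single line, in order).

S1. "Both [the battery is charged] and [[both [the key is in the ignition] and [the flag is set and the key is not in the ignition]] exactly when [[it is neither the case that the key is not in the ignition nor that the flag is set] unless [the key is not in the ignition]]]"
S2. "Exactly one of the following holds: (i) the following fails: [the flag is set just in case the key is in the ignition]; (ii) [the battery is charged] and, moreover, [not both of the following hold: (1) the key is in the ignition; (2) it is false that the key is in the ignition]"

S1 F, S2 F

Let Q = "the battery is charged" (F), P = "the key is in the ignition" (F), R = "the flag is set" (F).

S1: In symbols: Q ∧ ((P ∧ (R ∧ ¬P)) ↔ ((¬P ↓ R) ∨ ¬P))

¬P = ¬F = T
R ∧ ¬P = F ∧ T = F
P ∧ (R ∧ ¬P) = F ∧ F = F
¬P = ¬F = T
¬P ↓ R = T ↓ F = F
¬P = ¬F = T
(¬P ↓ R) ∨ ¬P = F ∨ T = T
(P ∧ (R ∧ ¬P)) ↔ ((¬P ↓ R) ∨ ¬P) = F ↔ T = F
Q ∧ ((P ∧ (R ∧ ¬P)) ↔ ((¬P ↓ R) ∨ ¬P)) = F ∧ F = F
Hence S1 is false.

S2: Formalization: ¬(R ↔ P) ⊕ (Q ∧ (P ↑ ¬P))

R ↔ P = F ↔ F = T
¬(R ↔ P) = ¬T = F
¬P = ¬F = T
P ↑ ¬P = F ↑ T = T
Q ∧ (P ↑ ¬P) = F ∧ T = F
¬(R ↔ P) ⊕ (Q ∧ (P ↑ ¬P)) = F ⊕ F = F
Thus S2 is false.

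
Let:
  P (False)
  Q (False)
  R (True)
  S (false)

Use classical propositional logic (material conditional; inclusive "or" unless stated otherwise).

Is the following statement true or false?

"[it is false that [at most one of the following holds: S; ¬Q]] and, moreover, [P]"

false

Values: S=F, Q=F, P=F.
Formalization: ¬(S ↑ ¬Q) ∧ P

¬Q = ¬F = T
S ↑ ¬Q = F ↑ T = T
¬(S ↑ ¬Q) = ¬T = F
¬(S ↑ ¬Q) ∧ P = F ∧ F = F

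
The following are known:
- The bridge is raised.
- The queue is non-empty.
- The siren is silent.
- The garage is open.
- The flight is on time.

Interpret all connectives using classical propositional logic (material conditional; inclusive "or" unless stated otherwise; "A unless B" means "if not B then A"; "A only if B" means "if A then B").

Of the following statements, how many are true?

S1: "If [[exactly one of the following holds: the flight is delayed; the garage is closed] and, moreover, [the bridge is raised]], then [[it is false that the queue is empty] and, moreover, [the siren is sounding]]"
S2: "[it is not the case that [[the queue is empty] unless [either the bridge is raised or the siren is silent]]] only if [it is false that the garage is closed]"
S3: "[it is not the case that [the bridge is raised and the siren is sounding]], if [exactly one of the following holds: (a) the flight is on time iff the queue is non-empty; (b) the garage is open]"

Let N = "the flight is delayed" (F), P = "the garage is closed" (F), K = "the bridge is raised" (T), D = "the queue is empty" (F), G = "the siren is sounding" (F).

S1: In symbols: ((N ⊕ P) ∧ K) → (¬D ∧ G)

N ⊕ P = F ⊕ F = F
(N ⊕ P) ∧ K = F ∧ T = F
¬D = ¬F = T
¬D ∧ G = T ∧ F = F
((N ⊕ P) ∧ K) → (¬D ∧ G) = F → F = T
So S1 is true.

S2: In symbols: ¬(D ∨ (K ∨ ¬G)) → ¬P

¬G = ¬F = T
K ∨ ¬G = T ∨ T = T
D ∨ (K ∨ ¬G) = F ∨ T = T
¬(D ∨ (K ∨ ¬G)) = ¬T = F
¬P = ¬F = T
¬(D ∨ (K ∨ ¬G)) → ¬P = F → T = T
Thus S2 is true.

S3: Parsed as ((¬N ↔ ¬D) ⊕ ¬P) → ¬(K ∧ G)

¬N = ¬F = T
¬D = ¬F = T
¬N ↔ ¬D = T ↔ T = T
¬P = ¬F = T
(¬N ↔ ¬D) ⊕ ¬P = T ⊕ T = F
K ∧ G = T ∧ F = F
¬(K ∧ G) = ¬F = T
((¬N ↔ ¬D) ⊕ ¬P) → ¬(K ∧ G) = F → T = T
So S3 is true.

True statements: 3.

3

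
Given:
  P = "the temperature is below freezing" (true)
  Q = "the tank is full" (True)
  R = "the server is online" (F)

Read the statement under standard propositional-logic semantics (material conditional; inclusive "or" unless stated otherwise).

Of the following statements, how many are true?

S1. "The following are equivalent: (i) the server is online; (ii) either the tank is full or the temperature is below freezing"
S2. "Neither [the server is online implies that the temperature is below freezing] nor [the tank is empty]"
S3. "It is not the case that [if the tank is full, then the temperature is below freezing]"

0

S1: Parsed as R ↔ (Q ∨ P)

Q ∨ P = T ∨ T = T
R ↔ (Q ∨ P) = F ↔ T = F
So S1 is false.

S2: Parsed as (R → P) ↓ ¬Q

R → P = F → T = T
¬Q = ¬T = F
(R → P) ↓ ¬Q = T ↓ F = F
So S2 is false.

S3: In symbols: ¬(Q → P)

Q → P = T → T = T
¬(Q → P) = ¬T = F
Hence S3 is false.

True statements: 0 (none).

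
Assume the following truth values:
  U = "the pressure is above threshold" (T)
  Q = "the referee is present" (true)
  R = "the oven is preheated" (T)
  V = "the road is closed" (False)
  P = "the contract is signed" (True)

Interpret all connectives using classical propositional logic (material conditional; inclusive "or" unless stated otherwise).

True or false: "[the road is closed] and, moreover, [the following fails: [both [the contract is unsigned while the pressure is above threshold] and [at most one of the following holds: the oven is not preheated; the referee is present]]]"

False

Formalization: V & ~((~P & U) & (~R nand Q))

~P = ~T = F
~P & U = F & T = F
~R = ~T = F
~R nand Q = F nand T = T
(~P & U) & (~R nand Q) = F & T = F
~((~P & U) & (~R nand Q)) = ~F = T
V & ~((~P & U) & (~R nand Q)) = F & T = F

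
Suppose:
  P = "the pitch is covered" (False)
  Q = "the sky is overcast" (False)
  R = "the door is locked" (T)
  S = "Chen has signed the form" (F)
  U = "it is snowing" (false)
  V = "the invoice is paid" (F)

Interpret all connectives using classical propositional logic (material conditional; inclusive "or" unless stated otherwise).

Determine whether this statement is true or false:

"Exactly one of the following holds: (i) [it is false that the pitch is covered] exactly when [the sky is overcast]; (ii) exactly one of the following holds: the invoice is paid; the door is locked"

Formalization: (not P iff Q) xor (V xor R)

not P = not False = True
not P iff Q = True iff False = False
V xor R = False xor True = True
(not P iff Q) xor (V xor R) = False xor True = True

True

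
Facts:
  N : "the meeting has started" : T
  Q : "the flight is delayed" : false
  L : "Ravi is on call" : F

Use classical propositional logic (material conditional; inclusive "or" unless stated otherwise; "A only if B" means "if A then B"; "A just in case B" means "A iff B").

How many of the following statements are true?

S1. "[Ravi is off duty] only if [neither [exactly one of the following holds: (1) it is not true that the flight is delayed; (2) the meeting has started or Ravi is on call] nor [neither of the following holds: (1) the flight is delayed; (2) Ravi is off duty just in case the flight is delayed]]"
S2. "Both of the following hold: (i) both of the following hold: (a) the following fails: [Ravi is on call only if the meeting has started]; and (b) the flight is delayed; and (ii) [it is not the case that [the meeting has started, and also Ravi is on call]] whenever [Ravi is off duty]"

S1: Parsed as not L -> ((not Q xor (N or L)) nor (Q nor (not L iff Q)))

not L = not False = True
not Q = not False = True
N or L = True or False = True
not Q xor (N or L) = True xor True = False
not L = not False = True
not L iff Q = True iff False = False
Q nor (not L iff Q) = False nor False = True
(not Q xor (N or L)) nor (Q nor (not L iff Q)) = False nor True = False
not L -> ((not Q xor (N or L)) nor (Q nor (not L iff Q))) = True -> False = False
Hence S1 is false.

S2: Formalization: (not (L -> N) and Q) and (not L -> not (N and L))

L -> N = False -> True = True
not (L -> N) = not True = False
not (L -> N) and Q = False and False = False
not L = not False = True
N and L = True and False = False
not (N and L) = not False = True
not L -> not (N and L) = True -> True = True
(not (L -> N) and Q) and (not L -> not (N and L)) = False and True = False
Hence S2 is false.

Count: 0.

0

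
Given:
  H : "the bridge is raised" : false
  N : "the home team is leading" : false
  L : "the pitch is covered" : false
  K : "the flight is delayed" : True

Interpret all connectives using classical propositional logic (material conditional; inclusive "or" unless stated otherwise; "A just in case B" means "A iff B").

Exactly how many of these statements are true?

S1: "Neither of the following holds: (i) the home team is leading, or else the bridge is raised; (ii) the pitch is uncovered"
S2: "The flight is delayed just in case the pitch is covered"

0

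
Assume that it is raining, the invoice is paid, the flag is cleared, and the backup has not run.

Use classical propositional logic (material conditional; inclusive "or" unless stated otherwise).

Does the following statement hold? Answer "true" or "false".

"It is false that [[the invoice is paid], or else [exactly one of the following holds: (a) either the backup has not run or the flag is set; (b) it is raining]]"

False

Let Q = "the invoice is paid" (T), S = "the backup has run" (F), R = "the flag is set" (F), P = "it is raining" (T).
Formalization: ¬(Q ∨ ((¬S ∨ R) ⊕ P))

¬S = ¬F = T
¬S ∨ R = T ∨ F = T
(¬S ∨ R) ⊕ P = T ⊕ T = F
Q ∨ ((¬S ∨ R) ⊕ P) = T ∨ F = T
¬(Q ∨ ((¬S ∨ R) ⊕ P)) = ¬T = F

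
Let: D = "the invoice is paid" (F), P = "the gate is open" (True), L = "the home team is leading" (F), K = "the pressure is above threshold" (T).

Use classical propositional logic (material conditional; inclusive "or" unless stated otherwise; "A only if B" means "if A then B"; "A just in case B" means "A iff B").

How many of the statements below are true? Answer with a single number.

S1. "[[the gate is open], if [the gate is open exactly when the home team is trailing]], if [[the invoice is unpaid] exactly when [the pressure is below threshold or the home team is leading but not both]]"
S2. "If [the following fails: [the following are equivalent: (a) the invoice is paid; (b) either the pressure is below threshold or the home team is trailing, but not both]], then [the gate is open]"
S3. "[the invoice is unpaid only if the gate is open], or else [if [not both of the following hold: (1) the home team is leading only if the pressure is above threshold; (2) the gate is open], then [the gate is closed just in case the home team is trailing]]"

3

S1: This is (¬D ↔ (¬K ⊕ L)) → ((P ↔ ¬L) → P).

¬D = ¬F = T
¬K = ¬T = F
¬K ⊕ L = F ⊕ F = F
¬D ↔ (¬K ⊕ L) = T ↔ F = F
¬L = ¬F = T
P ↔ ¬L = T ↔ T = T
(P ↔ ¬L) → P = T → T = T
(¬D ↔ (¬K ⊕ L)) → ((P ↔ ¬L) → P) = F → T = T
So S1 is true.

S2: Parsed as ¬(D ↔ (¬K ⊕ ¬L)) → P

¬K = ¬T = F
¬L = ¬F = T
¬K ⊕ ¬L = F ⊕ T = T
D ↔ (¬K ⊕ ¬L) = F ↔ T = F
¬(D ↔ (¬K ⊕ ¬L)) = ¬F = T
¬(D ↔ (¬K ⊕ ¬L)) → P = T → T = T
So S2 is true.

S3: Formalization: (¬D → P) ∨ (((L → K) ↑ P) → (¬P ↔ ¬L))

¬D = ¬F = T
¬D → P = T → T = T
L → K = F → T = T
(L → K) ↑ P = T ↑ T = F
¬P = ¬T = F
¬L = ¬F = T
¬P ↔ ¬L = F ↔ T = F
((L → K) ↑ P) → (¬P ↔ ¬L) = F → F = T
(¬D → P) ∨ (((L → K) ↑ P) → (¬P ↔ ¬L)) = T ∨ T = T
Hence S3 is true.

Count: 3.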